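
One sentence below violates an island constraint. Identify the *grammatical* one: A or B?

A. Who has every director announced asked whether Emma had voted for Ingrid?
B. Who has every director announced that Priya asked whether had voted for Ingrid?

In B, the wh-phrase is extracted from inside a wh-island (introduced by "whether"), which blocks movement.
In A, the extraction path crosses only that-complement boundaries, which are transparent.
So A is grammatical.

A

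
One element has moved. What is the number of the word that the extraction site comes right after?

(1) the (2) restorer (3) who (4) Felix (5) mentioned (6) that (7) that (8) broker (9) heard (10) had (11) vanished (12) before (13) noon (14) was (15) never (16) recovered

The displaced element is "the restorer" (word 2).
It is linked across 2 clause boundaries (that → Ø).
It functions as the subject of "vanished", so the gap sits immediately after word 9 ("heard").
Base order: Felix mentioned that that broker heard that the restorer had vanished before noon.

9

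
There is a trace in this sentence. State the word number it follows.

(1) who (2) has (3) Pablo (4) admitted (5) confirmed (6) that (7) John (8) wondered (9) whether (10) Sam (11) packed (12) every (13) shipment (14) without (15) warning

The displaced element is "who" (word 1).
It is linked across 1 clause boundary (Ø).
It functions as the subject of "confirmed", so the gap sits immediately after word 4 ("admitted").
Base order: Pablo has admitted who confirmed that John wondered whether Sam packed every shipment without warning.

4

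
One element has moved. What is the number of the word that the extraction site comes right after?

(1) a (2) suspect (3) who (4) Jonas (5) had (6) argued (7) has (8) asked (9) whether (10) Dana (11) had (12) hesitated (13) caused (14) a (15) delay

6

The displaced element is "a suspect" (word 2).
It is linked across 1 clause boundary (Ø).
It functions as the subject of "asked", so the gap sits immediately after word 6 ("argued").
Base order: Jonas had argued that a suspect has asked whether Dana had hesitated.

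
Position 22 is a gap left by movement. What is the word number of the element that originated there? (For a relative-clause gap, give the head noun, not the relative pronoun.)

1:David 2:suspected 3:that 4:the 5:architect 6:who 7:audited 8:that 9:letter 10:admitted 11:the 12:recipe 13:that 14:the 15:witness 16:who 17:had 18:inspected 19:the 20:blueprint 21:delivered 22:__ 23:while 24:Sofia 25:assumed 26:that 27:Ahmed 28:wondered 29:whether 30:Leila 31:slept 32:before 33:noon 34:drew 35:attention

12

The gap at 22 is the object of "delivered", inside a relative clause.
The relative pronoun is "that" (word 13); it is bound by the head noun immediately before it.
Its filler is the head noun "recipe", at word 12.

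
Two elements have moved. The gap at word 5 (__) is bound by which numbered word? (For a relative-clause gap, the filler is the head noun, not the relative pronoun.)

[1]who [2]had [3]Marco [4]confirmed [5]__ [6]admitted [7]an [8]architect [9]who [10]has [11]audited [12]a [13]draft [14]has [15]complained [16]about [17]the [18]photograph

The marked gap is the subject of "admitted".
Its filler is the fronted wh-phrase "who", at word 1.
(The other dependency links word 8 to a gap after word 9.)

1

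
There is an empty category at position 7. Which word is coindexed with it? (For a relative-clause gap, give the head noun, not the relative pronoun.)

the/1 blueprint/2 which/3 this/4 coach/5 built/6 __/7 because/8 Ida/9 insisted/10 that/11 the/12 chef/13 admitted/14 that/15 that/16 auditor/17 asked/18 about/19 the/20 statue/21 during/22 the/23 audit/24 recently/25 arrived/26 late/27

2

The gap at 7 is the object of "built", inside a relative clause.
The relative pronoun is "which" (word 3); it is bound by the head noun immediately before it.
Its filler is the head noun "blueprint", at word 2.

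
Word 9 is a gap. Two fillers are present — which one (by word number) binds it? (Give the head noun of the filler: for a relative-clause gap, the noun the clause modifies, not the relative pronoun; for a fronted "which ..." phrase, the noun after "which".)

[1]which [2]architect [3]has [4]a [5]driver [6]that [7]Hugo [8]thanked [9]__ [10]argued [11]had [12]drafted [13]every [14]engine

5

The marked gap is inside the relative clause, the direct object of "thanked".
Its filler is the head noun "driver" (via "that"), at word 5.
(The other dependency links word 2 to a gap after word 10.)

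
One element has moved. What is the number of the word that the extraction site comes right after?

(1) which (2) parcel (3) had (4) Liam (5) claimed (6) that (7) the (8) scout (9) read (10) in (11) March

The displaced element is "which parcel" (word 2).
It is linked across 1 clause boundary (that).
It functions as the direct object of "read", so the gap sits immediately after word 9 ("read").
Base order: Liam had claimed that the scout read which parcel in March.

9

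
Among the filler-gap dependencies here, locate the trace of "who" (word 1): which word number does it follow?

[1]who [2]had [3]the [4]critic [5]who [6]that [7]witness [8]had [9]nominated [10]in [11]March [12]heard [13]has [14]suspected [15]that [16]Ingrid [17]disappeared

12

The displaced element is "who" (word 1).
It is linked across 1 clause boundary (Ø).
It functions as the subject of "suspected", so the gap sits immediately after word 12 ("heard").
Base order: The critic who that witness had nominated in March had heard who has suspected that Ingrid disappeared.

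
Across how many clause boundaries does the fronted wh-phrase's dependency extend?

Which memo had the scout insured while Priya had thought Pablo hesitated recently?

0

"which memo" originates inside the matrix clause — no clause boundary is crossed.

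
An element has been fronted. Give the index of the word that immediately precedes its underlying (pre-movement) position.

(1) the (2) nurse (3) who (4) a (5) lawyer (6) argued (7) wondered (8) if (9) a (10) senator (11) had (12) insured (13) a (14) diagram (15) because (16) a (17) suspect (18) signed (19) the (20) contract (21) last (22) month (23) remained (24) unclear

The displaced element is "the nurse" (word 2).
It is linked across 1 clause boundary (Ø).
It functions as the subject of "wondered", so the gap sits immediately after word 6 ("argued").
Base order: A lawyer argued that the nurse wondered if a senator had insured a diagram because a suspect signed the contract last month.

6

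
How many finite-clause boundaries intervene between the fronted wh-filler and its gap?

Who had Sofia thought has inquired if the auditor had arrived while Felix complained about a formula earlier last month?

"who" is extracted from the subject of "inquired".
Boundaries crossed, outermost first: [Ø] — 1 in total.

1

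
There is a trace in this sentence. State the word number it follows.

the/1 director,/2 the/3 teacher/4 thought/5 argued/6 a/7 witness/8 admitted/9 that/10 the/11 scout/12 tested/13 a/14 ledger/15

5

The displaced element is "the director" (word 2).
It is linked across 1 clause boundary (Ø).
It functions as the subject of "argued", so the gap sits immediately after word 5 ("thought").
Base order: The teacher thought the director argued a witness admitted that the scout tested a ledger.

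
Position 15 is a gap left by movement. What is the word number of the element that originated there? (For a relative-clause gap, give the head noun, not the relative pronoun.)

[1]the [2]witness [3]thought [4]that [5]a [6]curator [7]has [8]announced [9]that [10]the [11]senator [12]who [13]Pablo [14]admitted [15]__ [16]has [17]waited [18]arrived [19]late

The gap at 15 is the subject of "waited", inside a relative clause.
The relative pronoun is "who" (word 12); it is bound by the head noun immediately before it.
Its filler is the head noun "senator", at word 11.

11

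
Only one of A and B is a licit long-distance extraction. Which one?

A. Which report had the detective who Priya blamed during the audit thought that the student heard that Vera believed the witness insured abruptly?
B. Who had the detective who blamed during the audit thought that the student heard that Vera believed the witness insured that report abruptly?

A

In B, the wh-phrase is extracted from inside a complex-NP island (relative clause) (introduced by "who"), which blocks movement.
In A, the extraction path crosses only that-complement boundaries, which are transparent.
So A is grammatical.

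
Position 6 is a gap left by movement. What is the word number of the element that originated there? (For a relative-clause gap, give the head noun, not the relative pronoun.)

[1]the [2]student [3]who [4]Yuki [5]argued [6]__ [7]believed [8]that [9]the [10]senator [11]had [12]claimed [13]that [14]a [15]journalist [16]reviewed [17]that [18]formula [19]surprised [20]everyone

2

The gap at 6 is the subject of "believed", inside a relative clause.
The relative pronoun is "who" (word 3); it is bound by the head noun immediately before it.
Its filler is the head noun "student", at word 2.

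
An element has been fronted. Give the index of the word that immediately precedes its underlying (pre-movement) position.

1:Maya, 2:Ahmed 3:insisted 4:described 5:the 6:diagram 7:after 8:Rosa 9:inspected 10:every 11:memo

3

The displaced element is "Maya" (word 1).
It is linked across 1 clause boundary (Ø).
It functions as the subject of "described", so the gap sits immediately after word 3 ("insisted").
Base order: Ahmed insisted that Maya described the diagram after Rosa inspected every memo.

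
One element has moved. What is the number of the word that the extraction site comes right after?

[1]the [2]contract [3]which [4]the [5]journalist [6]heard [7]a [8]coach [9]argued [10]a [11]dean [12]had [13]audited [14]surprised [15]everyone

The displaced element is "the contract" (word 2).
It is linked across 2 clause boundaries (Ø → Ø).
It functions as the direct object of "audited", so the gap sits immediately after word 13 ("audited").
Base order: The journalist heard a coach argued a dean had audited the contract.

13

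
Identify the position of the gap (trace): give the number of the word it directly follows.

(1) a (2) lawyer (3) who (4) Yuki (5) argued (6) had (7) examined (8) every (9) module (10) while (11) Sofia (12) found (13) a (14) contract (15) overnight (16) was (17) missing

5

The displaced element is "a lawyer" (word 2).
It is linked across 1 clause boundary (Ø).
It functions as the subject of "examined", so the gap sits immediately after word 5 ("argued").
Base order: Yuki argued a lawyer had examined every module while Sofia found a contract overnight.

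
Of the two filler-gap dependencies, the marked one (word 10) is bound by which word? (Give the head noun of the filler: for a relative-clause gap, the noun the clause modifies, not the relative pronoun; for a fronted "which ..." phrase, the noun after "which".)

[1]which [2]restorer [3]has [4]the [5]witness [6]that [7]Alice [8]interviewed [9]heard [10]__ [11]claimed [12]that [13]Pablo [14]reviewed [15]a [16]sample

2

The marked gap is the subject of "claimed".
Its filler is the fronted wh-phrase "which restorer", at word 2.
(The other dependency links word 5 to a gap after word 8.)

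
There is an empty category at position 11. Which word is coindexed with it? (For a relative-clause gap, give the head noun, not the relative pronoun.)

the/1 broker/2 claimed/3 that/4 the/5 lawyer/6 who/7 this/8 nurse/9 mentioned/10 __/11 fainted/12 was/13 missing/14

The gap at 11 is the subject of "fainted", inside a relative clause.
The relative pronoun is "who" (word 7); it is bound by the head noun immediately before it.
Its filler is the head noun "lawyer", at word 6.

6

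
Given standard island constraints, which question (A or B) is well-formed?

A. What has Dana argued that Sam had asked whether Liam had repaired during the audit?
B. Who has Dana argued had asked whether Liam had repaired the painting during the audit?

B

In A, the wh-phrase is extracted from inside a wh-island (introduced by "whether"), which blocks movement.
In B, the extraction path crosses only that-complement boundaries, which are transparent.
So B is grammatical.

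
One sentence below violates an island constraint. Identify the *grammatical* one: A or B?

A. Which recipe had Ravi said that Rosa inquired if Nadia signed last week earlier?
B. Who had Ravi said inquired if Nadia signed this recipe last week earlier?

In A, the wh-phrase is extracted from inside a wh-island (introduced by "if"), which blocks movement.
In B, the extraction path crosses only that-complement boundaries, which are transparent.
So B is grammatical.

B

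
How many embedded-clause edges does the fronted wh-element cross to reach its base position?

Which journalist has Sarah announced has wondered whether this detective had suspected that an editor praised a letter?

1

"which journalist" is extracted from the subject of "wondered".
Boundaries crossed, outermost first: [Ø] — 1 in total.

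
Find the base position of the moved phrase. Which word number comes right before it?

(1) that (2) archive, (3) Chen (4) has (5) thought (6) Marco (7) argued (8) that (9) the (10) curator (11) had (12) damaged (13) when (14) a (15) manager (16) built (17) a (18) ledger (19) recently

The displaced element is "that archive" (word 2).
It is linked across 2 clause boundaries (Ø → that).
It functions as the direct object of "damaged", so the gap sits immediately after word 12 ("damaged").
Base order: Chen has thought Marco argued that the curator had damaged that archive when a manager built a ledger recently.

12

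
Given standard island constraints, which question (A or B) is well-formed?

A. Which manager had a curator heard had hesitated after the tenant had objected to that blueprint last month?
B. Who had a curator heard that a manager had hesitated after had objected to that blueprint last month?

In B, the wh-phrase is extracted from inside an adjunct island (introduced by "after"), which blocks movement.
In A, the extraction path crosses only that-complement boundaries, which are transparent.
So A is grammatical.

A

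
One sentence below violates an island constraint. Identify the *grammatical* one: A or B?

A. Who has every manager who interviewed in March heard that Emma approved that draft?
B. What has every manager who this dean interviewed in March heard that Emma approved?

In A, the wh-phrase is extracted from inside a complex-NP island (relative clause) (introduced by "who"), which blocks movement.
In B, the extraction path crosses only that-complement boundaries, which are transparent.
So B is grammatical.

B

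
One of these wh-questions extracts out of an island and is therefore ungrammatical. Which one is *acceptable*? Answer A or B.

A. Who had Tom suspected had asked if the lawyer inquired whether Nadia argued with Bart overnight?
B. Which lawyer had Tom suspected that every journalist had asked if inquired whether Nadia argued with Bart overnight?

A

In B, the wh-phrase is extracted from inside a wh-island (introduced by "if"), which blocks movement.
In A, the extraction path crosses only that-complement boundaries, which are transparent.
So A is grammatical.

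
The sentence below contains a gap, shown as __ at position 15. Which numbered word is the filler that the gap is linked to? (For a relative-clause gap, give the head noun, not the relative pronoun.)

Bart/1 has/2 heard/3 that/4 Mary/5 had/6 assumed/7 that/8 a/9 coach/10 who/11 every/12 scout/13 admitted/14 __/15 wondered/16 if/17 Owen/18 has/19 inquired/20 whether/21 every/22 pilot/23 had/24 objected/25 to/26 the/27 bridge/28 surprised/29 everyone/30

10

The gap at 15 is the subject of "wondered", inside a relative clause.
The relative pronoun is "who" (word 11); it is bound by the head noun immediately before it.
Its filler is the head noun "coach", at word 10.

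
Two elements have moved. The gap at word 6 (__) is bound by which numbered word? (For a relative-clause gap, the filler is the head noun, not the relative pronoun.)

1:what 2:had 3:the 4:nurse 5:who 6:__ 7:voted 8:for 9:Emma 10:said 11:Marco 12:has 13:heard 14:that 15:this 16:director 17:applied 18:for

The marked gap is inside the relative clause, the subject of "voted".
Its filler is the head noun "nurse" (via "who"), at word 4.
(The other dependency links word 1 to a gap after word 18.)

4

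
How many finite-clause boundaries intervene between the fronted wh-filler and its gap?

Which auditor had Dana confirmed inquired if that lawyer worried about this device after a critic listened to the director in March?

1

"which auditor" is extracted from the subject of "inquired".
Boundaries crossed, outermost first: [Ø] — 1 in total.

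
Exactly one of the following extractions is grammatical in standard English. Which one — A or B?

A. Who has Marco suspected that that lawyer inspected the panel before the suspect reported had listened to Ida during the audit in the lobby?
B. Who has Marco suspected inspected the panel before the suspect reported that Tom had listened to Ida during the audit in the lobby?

In A, the wh-phrase is extracted from inside an adjunct island (introduced by "before"), which blocks movement.
In B, the extraction path crosses only that-complement boundaries, which are transparent.
So B is grammatical.

B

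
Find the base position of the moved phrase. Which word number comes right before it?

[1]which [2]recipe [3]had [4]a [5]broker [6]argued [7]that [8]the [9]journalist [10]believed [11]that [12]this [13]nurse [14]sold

The displaced element is "which recipe" (word 2).
It is linked across 2 clause boundaries (that → that).
It functions as the direct object of "sold", so the gap sits immediately after word 14 ("sold").
Base order: A broker had argued that the journalist believed that this nurse sold which recipe.

14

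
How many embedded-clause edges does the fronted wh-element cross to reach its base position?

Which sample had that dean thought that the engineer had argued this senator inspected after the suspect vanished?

"which sample" is extracted from the object of "inspected".
Boundaries crossed, outermost first: [that], [Ø] — 2 in total.

2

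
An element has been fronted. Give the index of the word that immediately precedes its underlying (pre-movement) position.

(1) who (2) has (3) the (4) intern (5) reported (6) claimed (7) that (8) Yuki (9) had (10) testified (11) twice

5

The displaced element is "who" (word 1).
It is linked across 1 clause boundary (Ø).
It functions as the subject of "claimed", so the gap sits immediately after word 5 ("reported").
Base order: The intern has reported who claimed that Yuki had testified twice.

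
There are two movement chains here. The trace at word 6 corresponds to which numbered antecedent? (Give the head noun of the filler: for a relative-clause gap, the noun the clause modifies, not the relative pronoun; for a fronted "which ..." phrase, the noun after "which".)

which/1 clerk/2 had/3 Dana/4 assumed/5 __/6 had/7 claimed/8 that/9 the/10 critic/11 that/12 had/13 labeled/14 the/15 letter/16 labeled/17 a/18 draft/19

The marked gap is the subject of "claimed".
Its filler is the fronted wh-phrase "which clerk", at word 2.
(The other dependency links word 11 to a gap after word 12.)

2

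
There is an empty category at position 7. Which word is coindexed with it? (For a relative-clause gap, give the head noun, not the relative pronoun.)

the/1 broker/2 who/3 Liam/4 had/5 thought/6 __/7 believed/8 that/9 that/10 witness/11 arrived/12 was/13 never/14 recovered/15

The gap at 7 is the subject of "believed", inside a relative clause.
The relative pronoun is "who" (word 3); it is bound by the head noun immediately before it.
Its filler is the head noun "broker", at word 2.

2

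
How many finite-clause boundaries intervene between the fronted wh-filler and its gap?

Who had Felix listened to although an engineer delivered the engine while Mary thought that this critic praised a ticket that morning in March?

"who" originates inside the matrix clause — no clause boundary is crossed.

0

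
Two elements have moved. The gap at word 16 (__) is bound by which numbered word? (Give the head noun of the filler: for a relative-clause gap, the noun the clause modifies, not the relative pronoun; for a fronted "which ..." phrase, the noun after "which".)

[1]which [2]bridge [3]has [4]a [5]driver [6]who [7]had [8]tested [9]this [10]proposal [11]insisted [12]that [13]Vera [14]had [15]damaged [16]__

2

The marked gap is the direct object of "damaged".
Its filler is the fronted wh-phrase "which bridge", at word 2.
(The other dependency links word 5 to a gap after word 6.)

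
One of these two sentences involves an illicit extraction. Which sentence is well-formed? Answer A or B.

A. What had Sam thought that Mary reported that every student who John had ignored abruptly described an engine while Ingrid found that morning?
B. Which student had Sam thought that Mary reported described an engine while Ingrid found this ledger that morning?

B

In A, the wh-phrase is extracted from inside an adjunct island (introduced by "while"), which blocks movement.
In B, the extraction path crosses only that-complement boundaries, which are transparent.
So B is grammatical.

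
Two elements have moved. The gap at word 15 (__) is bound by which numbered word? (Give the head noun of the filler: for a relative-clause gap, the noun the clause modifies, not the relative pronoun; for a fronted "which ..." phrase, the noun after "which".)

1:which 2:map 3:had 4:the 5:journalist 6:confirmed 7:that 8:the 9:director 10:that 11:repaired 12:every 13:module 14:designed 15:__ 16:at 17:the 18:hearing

2

The marked gap is the direct object of "designed".
Its filler is the fronted wh-phrase "which map", at word 2.
(The other dependency links word 9 to a gap after word 10.)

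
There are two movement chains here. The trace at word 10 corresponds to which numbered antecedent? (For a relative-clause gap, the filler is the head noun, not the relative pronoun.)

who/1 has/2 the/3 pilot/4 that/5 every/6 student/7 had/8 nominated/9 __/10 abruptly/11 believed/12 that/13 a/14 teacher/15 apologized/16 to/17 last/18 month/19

4

The marked gap is inside the relative clause, the direct object of "nominated".
Its filler is the head noun "pilot" (via "that"), at word 4.
(The other dependency links word 1 to a gap after word 17.)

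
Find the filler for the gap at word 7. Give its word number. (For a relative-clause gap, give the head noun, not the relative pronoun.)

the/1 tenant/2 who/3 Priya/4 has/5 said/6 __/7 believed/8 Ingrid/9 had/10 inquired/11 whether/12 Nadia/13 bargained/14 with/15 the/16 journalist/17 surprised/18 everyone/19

2

The gap at 7 is the subject of "believed", inside a relative clause.
The relative pronoun is "who" (word 3); it is bound by the head noun immediately before it.
Its filler is the head noun "tenant", at word 2.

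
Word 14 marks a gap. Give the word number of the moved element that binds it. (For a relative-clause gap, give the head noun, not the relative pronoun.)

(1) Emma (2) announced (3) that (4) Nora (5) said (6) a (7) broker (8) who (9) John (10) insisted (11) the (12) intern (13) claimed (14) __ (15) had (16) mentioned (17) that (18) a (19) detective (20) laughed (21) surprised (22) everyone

7

The gap at 14 is the subject of "mentioned", inside a relative clause.
The relative pronoun is "who" (word 8); it is bound by the head noun immediately before it.
Its filler is the head noun "broker", at word 7.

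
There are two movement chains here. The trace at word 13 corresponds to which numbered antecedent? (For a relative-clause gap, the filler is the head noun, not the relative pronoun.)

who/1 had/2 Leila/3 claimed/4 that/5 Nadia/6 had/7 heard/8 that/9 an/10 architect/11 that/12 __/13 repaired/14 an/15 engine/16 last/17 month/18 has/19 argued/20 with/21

11

The marked gap is inside the relative clause, the subject of "repaired".
Its filler is the head noun "architect" (via "that"), at word 11.
(The other dependency links word 1 to a gap after word 21.)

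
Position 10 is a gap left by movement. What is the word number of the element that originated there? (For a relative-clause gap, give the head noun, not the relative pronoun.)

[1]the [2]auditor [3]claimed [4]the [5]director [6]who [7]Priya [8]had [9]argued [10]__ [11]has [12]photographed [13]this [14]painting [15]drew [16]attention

5

The gap at 10 is the subject of "photographed", inside a relative clause.
The relative pronoun is "who" (word 6); it is bound by the head noun immediately before it.
Its filler is the head noun "director", at word 5.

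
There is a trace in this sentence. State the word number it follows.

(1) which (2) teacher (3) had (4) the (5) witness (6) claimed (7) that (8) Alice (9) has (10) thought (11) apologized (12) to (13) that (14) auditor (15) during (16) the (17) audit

The displaced element is "which teacher" (word 2).
It is linked across 2 clause boundaries (that → Ø).
It functions as the subject of "apologized", so the gap sits immediately after word 10 ("thought").
Base order: The witness had claimed that Alice has thought that which teacher apologized to that auditor during the audit.

10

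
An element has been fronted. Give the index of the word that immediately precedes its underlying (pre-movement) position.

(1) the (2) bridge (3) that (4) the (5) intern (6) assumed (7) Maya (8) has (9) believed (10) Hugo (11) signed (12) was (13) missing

The displaced element is "the bridge" (word 2).
It is linked across 2 clause boundaries (Ø → Ø).
It functions as the direct object of "signed", so the gap sits immediately after word 11 ("signed").
Base order: The intern assumed Maya has believed Hugo signed the bridge.

11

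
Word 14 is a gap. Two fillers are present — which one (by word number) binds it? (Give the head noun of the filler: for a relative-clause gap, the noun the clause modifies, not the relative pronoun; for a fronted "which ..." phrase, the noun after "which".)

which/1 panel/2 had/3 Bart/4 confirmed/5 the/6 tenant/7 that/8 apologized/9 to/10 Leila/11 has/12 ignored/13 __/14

2

The marked gap is the direct object of "ignored".
Its filler is the fronted wh-phrase "which panel", at word 2.
(The other dependency links word 7 to a gap after word 8.)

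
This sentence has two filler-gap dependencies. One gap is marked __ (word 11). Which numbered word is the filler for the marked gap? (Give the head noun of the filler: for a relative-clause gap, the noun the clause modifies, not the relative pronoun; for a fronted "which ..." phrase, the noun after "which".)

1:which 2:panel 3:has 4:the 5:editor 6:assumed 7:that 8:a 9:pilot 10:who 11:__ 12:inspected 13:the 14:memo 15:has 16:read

The marked gap is inside the relative clause, the subject of "inspected".
Its filler is the head noun "pilot" (via "who"), at word 9.
(The other dependency links word 2 to a gap after word 16.)

9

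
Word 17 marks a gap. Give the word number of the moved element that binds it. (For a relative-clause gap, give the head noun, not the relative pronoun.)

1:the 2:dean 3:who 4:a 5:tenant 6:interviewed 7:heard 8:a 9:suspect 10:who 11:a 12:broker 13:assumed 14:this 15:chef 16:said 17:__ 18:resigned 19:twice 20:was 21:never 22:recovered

The gap at 17 is the subject of "resigned", inside a relative clause.
The relative pronoun is "who" (word 10); it is bound by the head noun immediately before it.
Its filler is the head noun "suspect", at word 9.

9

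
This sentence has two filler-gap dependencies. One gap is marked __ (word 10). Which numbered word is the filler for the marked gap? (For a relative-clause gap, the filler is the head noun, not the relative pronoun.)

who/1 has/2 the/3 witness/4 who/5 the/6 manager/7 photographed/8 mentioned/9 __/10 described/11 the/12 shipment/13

The marked gap is the subject of "described".
Its filler is the fronted wh-phrase "who", at word 1.
(The other dependency links word 4 to a gap after word 8.)

1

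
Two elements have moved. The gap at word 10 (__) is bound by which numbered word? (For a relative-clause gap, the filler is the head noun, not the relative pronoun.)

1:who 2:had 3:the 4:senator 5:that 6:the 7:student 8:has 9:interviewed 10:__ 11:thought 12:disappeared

The marked gap is inside the relative clause, the direct object of "interviewed".
Its filler is the head noun "senator" (via "that"), at word 4.
(The other dependency links word 1 to a gap after word 11.)

4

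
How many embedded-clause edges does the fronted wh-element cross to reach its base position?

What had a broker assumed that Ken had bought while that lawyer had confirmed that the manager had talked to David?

1

"what" is extracted from the object of "bought".
Boundaries crossed, outermost first: [that] — 1 in total.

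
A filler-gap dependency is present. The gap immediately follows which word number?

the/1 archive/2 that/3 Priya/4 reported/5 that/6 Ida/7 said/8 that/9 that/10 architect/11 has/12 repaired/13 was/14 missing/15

The displaced element is "the archive" (word 2).
It is linked across 2 clause boundaries (that → that).
It functions as the direct object of "repaired", so the gap sits immediately after word 13 ("repaired").
Base order: Priya reported that Ida said that that architect has repaired the archive.

13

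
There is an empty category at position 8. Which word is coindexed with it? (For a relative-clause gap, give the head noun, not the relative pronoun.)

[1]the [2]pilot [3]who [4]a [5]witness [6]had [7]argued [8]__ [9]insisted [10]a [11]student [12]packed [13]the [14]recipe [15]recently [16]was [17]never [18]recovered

The gap at 8 is the subject of "insisted", inside a relative clause.
The relative pronoun is "who" (word 3); it is bound by the head noun immediately before it.
Its filler is the head noun "pilot", at word 2.

2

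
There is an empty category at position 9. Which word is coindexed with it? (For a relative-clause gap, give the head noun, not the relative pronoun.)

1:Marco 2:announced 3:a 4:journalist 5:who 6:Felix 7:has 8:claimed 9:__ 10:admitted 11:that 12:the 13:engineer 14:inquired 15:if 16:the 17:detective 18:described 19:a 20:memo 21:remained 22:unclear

The gap at 9 is the subject of "admitted", inside a relative clause.
The relative pronoun is "who" (word 5); it is bound by the head noun immediately before it.
Its filler is the head noun "journalist", at word 4.

4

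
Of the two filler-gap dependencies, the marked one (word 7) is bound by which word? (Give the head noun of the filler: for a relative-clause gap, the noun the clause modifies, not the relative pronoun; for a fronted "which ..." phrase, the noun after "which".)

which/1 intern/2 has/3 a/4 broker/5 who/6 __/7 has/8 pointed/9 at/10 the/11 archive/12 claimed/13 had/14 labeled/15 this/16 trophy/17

The marked gap is inside the relative clause, the subject of "pointed".
Its filler is the head noun "broker" (via "who"), at word 5.
(The other dependency links word 2 to a gap after word 13.)

5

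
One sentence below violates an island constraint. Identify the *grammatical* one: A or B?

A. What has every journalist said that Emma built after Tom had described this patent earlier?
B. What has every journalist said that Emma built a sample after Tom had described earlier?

A

In B, the wh-phrase is extracted from inside an adjunct island (introduced by "after"), which blocks movement.
In A, the extraction path crosses only that-complement boundaries, which are transparent.
So A is grammatical.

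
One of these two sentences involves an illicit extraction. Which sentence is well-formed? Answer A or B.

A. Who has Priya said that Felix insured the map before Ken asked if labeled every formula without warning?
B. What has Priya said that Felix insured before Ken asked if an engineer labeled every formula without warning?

B

In A, the wh-phrase is extracted from inside an adjunct island (introduced by "before"), which blocks movement.
In B, the extraction path crosses only that-complement boundaries, which are transparent.
So B is grammatical.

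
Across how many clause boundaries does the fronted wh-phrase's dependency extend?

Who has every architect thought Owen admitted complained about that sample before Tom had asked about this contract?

"who" is extracted from the subject of "complained".
Boundaries crossed, outermost first: [Ø], [Ø] — 2 in total.

2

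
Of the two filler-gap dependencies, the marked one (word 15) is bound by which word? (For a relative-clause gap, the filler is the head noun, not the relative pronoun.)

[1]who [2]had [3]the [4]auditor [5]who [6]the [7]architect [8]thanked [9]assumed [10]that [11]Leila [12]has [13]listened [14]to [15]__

1

The marked gap is the object of the preposition "to" of "listened".
Its filler is the fronted wh-phrase "who", at word 1.
(The other dependency links word 4 to a gap after word 8.)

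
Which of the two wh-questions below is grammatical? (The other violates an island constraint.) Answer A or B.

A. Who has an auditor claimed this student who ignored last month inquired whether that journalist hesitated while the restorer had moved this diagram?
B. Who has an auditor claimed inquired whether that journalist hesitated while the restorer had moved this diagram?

In A, the wh-phrase is extracted from inside a complex-NP island (relative clause) (introduced by "who"), which blocks movement.
In B, the extraction path crosses only that-complement boundaries, which are transparent.
So B is grammatical.

B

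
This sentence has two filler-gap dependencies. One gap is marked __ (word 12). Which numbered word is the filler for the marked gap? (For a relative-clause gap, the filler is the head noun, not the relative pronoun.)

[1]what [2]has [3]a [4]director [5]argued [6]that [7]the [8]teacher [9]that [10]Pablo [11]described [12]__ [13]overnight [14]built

8

The marked gap is inside the relative clause, the direct object of "described".
Its filler is the head noun "teacher" (via "that"), at word 8.
(The other dependency links word 1 to a gap after word 14.)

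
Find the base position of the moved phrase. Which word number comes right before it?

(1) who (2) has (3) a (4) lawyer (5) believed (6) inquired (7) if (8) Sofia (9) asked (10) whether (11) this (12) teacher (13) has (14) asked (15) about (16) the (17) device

5

The displaced element is "who" (word 1).
It is linked across 1 clause boundary (Ø).
It functions as the subject of "inquired", so the gap sits immediately after word 5 ("believed").
Base order: A lawyer has believed that who inquired if Sofia asked whether this teacher has asked about the device.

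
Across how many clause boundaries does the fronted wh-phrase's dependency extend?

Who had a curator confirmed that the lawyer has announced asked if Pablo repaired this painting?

"who" is extracted from the subject of "asked".
Boundaries crossed, outermost first: [that], [Ø] — 2 in total.

2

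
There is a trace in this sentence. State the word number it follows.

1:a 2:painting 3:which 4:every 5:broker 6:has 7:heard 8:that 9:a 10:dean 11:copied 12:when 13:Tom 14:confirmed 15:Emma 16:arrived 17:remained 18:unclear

11

The displaced element is "a painting" (word 2).
It is linked across 1 clause boundary (that).
It functions as the direct object of "copied", so the gap sits immediately after word 11 ("copied").
Base order: Every broker has heard that a dean copied a painting when Tom confirmed Emma arrived.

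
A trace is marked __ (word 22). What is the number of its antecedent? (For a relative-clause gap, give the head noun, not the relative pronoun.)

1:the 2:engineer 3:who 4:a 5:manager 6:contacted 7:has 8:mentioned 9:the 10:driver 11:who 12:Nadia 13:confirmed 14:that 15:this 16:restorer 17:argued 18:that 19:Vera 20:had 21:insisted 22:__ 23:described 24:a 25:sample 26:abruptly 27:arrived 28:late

The gap at 22 is the subject of "described", inside a relative clause.
The relative pronoun is "who" (word 11); it is bound by the head noun immediately before it.
Its filler is the head noun "driver", at word 10.

10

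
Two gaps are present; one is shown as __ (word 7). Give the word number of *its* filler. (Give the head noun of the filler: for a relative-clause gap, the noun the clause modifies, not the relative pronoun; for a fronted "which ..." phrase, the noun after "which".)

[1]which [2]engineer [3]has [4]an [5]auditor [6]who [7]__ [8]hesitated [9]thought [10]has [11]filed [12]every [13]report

5

The marked gap is inside the relative clause, the subject of "hesitated".
Its filler is the head noun "auditor" (via "who"), at word 5.
(The other dependency links word 2 to a gap after word 9.)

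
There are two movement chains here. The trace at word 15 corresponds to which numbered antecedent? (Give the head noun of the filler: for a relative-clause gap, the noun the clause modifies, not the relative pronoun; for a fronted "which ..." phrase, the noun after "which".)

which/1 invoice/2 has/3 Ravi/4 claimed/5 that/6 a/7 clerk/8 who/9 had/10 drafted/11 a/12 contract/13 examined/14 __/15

2

The marked gap is the direct object of "examined".
Its filler is the fronted wh-phrase "which invoice", at word 2.
(The other dependency links word 8 to a gap after word 9.)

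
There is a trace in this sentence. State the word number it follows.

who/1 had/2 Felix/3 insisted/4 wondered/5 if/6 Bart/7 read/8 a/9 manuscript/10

4

The displaced element is "who" (word 1).
It is linked across 1 clause boundary (Ø).
It functions as the subject of "wondered", so the gap sits immediately after word 4 ("insisted").
Base order: Felix had insisted that who wondered if Bart read a manuscript.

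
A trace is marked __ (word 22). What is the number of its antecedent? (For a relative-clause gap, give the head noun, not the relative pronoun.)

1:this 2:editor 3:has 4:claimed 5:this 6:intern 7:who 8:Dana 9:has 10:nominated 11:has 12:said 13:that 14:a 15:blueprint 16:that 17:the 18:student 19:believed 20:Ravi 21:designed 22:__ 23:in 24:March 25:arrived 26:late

The gap at 22 is the object of "designed", inside a relative clause.
The relative pronoun is "that" (word 16); it is bound by the head noun immediately before it.
Its filler is the head noun "blueprint", at word 15.

15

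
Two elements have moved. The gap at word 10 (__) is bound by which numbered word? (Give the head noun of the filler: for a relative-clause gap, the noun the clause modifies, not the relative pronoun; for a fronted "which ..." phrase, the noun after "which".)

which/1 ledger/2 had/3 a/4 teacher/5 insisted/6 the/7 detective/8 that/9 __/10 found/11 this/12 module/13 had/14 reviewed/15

The marked gap is inside the relative clause, the subject of "found".
Its filler is the head noun "detective" (via "that"), at word 8.
(The other dependency links word 2 to a gap after word 15.)

8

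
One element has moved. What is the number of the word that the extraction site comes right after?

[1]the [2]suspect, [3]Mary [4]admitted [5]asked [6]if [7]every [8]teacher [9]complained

The displaced element is "the suspect" (word 2).
It is linked across 1 clause boundary (Ø).
It functions as the subject of "asked", so the gap sits immediately after word 4 ("admitted").
Base order: Mary admitted that the suspect asked if every teacher complained.

4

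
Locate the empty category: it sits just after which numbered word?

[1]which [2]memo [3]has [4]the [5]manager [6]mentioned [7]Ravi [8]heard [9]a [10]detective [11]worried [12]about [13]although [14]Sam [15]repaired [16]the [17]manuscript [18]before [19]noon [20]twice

12

The displaced element is "which memo" (word 2).
It is linked across 2 clause boundaries (Ø → Ø).
It functions as the object of the preposition "about" of "worried", so the gap sits immediately after word 12 ("about").
Base order: The manager has mentioned Ravi heard a detective worried about which memo although Sam repaired the manuscript before noon twice.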